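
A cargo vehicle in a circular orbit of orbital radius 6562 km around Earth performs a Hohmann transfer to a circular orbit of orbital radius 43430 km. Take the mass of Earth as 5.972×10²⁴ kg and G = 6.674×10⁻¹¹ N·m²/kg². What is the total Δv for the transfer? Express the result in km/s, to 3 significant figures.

μ = GM = 6.674×10⁻¹¹ × 5.972×10²⁴ = 3.986×10¹⁴ m³/s².
r₁ = 6562 km = 6.562×10⁶ m.
r₂ = 43430 km = 4.343×10⁷ m.
Transfer ellipse a_t = (r₁ + r₂)/2 = 2.500×10⁷ m.
At r₁: circular v_c1 = √(μ/r₁) = 7794 m/s; transfer-perigee v_p = √[μ(2/r₁ − 1/a_t)] = 10270 m/s.
Δv₁ = v_p − v_c1 = 2479 m/s.
At r₂: circular v_c2 = √(μ/r₂) = 3029 m/s; transfer-apogee v_a = √[μ(2/r₂ − 1/a_t)] = 1552 m/s.
Δv₂ = v_c2 − v_a = 1477 m/s.
Total Δv = Δv₁ + Δv₂ = 3957 m/s = 3.957 km/s.

Δv_total ≈ 3.96 km/s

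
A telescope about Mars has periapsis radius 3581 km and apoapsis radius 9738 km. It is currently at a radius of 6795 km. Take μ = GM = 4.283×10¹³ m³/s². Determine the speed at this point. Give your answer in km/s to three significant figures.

v ≈ 2.48 km/s

Semi-major axis a = (r_p + r_a)/2 = 6659.5 km = 6.660×10⁶ m.
Vis-viva: v² = μ(2/r − 1/a) = 4.283×10¹³ × (2.943×10⁻⁷ − 1.502×10⁻⁷) = 6.175×10⁶ m²/s².
v = 2485 m/s = 2.485 km/s.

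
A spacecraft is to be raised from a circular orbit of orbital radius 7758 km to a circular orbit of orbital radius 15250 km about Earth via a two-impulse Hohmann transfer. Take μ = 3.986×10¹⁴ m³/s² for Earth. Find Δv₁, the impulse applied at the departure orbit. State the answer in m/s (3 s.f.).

Δv ≈ 1080 m/s

r₁ = 7758 km = 7.758×10⁶ m.
r₂ = 15250 km = 1.525×10⁷ m.
Transfer ellipse a_t = (r₁ + r₂)/2 = 1.150×10⁷ m.
At r₁: circular v_c1 = √(μ/r₁) = 7168 m/s; transfer-perigee v_p = √[μ(2/r₁ − 1/a_t)] = 8253 m/s.
Δv₁ = v_p − v_c1 = 1085 m/s.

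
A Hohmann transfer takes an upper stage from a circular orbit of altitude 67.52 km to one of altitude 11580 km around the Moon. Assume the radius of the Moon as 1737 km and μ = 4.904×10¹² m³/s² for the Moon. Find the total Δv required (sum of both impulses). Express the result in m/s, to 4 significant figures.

r₁ = 1737 + 67.52 = 1804.5 km = 1.8045×10⁶ m.
r₂ = 1737 + 11580 = 13317 km = 1.3317×10⁷ m.
Transfer ellipse a_t = (r₁ + r₂)/2 = 7.561×10⁶ m.
At r₁: circular v_c1 = √(μ/r₁) = 1649 m/s; transfer-perilune v_p = √[μ(2/r₁ − 1/a_t)] = 2188 m/s.
Δv₁ = v_p − v_c1 = 539.3 m/s.
At r₂: circular v_c2 = √(μ/r₂) = 606.8 m/s; transfer-apolune v_a = √[μ(2/r₂ − 1/a_t)] = 296.5 m/s.
Δv₂ = v_c2 − v_a = 310.4 m/s.
Total Δv = Δv₁ + Δv₂ = 849.7 m/s.

Δv_total ≈ 849.7 m/s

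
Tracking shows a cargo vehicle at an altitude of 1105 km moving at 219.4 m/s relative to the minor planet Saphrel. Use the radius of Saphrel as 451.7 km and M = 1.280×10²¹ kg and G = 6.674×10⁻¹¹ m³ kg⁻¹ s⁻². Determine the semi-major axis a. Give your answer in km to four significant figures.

μ = GM = 6.674×10⁻¹¹ × 1.280×10²¹ = 8.543×10¹⁰ m³/s².
r = 451.7 + 1105 = 1556.7 km = 1.557×10⁶ m.
Vis-viva rearranged: 1/a = 2/r − v²/μ = 1.285×10⁻⁶ − 5.635×10⁻⁷ = 7.213×10⁻⁷ m⁻¹.
a = 1.386×10⁶ m = 1386.4 km.

a ≈ 1386 km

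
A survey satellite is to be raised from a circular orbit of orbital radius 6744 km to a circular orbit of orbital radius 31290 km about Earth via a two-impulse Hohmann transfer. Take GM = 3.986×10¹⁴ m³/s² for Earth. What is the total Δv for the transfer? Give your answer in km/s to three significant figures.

r₁ = 6744 km = 6.744×10⁶ m.
r₂ = 31290 km = 3.129×10⁷ m.
Transfer ellipse a_t = (r₁ + r₂)/2 = 1.902×10⁷ m.
At r₁: circular v_c1 = √(μ/r₁) = 7688 m/s; transfer-perigee v_p = √[μ(2/r₁ − 1/a_t)] = 9861 m/s.
Δv₁ = v_p − v_c1 = 2174 m/s.
At r₂: circular v_c2 = √(μ/r₂) = 3569 m/s; transfer-apogee v_a = √[μ(2/r₂ − 1/a_t)] = 2125 m/s.
Δv₂ = v_c2 − v_a = 1444 m/s.
Total Δv = Δv₁ + Δv₂ = 3617 m/s = 3.617 km/s.

Δv_total ≈ 3.62 km/s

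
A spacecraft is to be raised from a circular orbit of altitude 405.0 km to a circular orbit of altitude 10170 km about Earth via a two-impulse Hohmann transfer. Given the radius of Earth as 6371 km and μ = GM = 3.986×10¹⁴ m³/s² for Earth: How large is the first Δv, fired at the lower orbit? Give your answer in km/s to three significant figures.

Δv ≈ 1.47 km/s

r₁ = 6371 + 405.0 = 6776.0 km = 6.7760×10⁶ m.
r₂ = 6371 + 10170 = 16541 km = 1.6541×10⁷ m.
Transfer ellipse a_t = (r₁ + r₂)/2 = 1.166×10⁷ m.
At r₁: circular v_c1 = √(μ/r₁) = 7670 m/s; transfer-perigee v_p = √[μ(2/r₁ − 1/a_t)] = 9136 m/s.
Δv₁ = v_p − v_c1 = 1466 m/s.
= 1.466 km/s.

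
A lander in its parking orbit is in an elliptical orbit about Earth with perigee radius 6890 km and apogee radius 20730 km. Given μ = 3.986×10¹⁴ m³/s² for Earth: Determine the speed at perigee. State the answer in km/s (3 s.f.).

Semi-major axis a = (r_p + r_a)/2 = 13810 km = 1.381×10⁷ m.
Vis-viva: v² = μ(2/r − 1/a) = 3.986×10¹⁴ × (2.903×10⁻⁷ − 7.241×10⁻⁸) = 8.684×10⁷ m²/s².
v = 9319 m/s = 9.319 km/s.

v ≈ 9.32 km/s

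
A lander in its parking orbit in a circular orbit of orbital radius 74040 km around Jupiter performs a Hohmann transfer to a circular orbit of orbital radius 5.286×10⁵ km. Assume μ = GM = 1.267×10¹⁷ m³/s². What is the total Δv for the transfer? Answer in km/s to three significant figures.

Δv_total ≈ 21.2 km/s

r₁ = 74040 km = 7.404×10⁷ m.
r₂ = 5.286×10⁵ km = 5.286×10⁸ m.
Transfer ellipse a_t = (r₁ + r₂)/2 = 3.013×10⁸ m.
At r₁: circular v_c1 = √(μ/r₁) = 41370 m/s; transfer-perijove v_p = √[μ(2/r₁ − 1/a_t)] = 54790 m/s.
Δv₁ = v_p − v_c1 = 13420 m/s.
At r₂: circular v_c2 = √(μ/r₂) = 15480 m/s; transfer-apojove v_a = √[μ(2/r₂ − 1/a_t)] = 7674 m/s.
Δv₂ = v_c2 − v_a = 7808 m/s.
Total Δv = Δv₁ + Δv₂ = 21230 m/s = 21.23 km/s.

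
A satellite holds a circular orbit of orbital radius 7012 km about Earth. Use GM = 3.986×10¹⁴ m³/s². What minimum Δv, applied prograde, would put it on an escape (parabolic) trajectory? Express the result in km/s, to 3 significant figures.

Δv ≈ 3.12 km/s

r = 7012 km = 7.012×10⁶ m.
Circular speed v_c = √(μ/r) = 7540 m/s.
Escape speed v_esc = √(2μ/r) = √2 × v_c = 10660 m/s.
Δv = v_esc − v_c = 3123 m/s = 3.123 km/s.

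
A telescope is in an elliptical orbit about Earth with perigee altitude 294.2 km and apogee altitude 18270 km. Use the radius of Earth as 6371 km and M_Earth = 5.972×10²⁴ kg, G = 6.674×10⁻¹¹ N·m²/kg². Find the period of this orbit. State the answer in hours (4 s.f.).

T ≈ 5.414 hours

μ = GM = 6.674×10⁻¹¹ × 5.972×10²⁴ = 3.986×10¹⁴ m³/s².
r_p = 6371 + 294.2 = 6665.2 km = 6.6652×10⁶ m.
r_a = 6371 + 18270 = 24641 km = 2.4641×10⁷ m.
Semi-major axis a = (r_p + r_a)/2 = (6665.2 + 24641)/2 = 15653 km = 1.565×10⁷ m.
By Kepler's third law T = 2π√(a³/μ) = 2π × 3.102×10³ = 1.949×10⁴ s.
= 5.414 hours.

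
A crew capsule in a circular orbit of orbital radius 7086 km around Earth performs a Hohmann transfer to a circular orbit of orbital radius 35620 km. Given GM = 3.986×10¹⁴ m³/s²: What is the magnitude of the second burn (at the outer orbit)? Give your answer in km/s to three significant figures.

Δv ≈ 1.42 km/s

r₁ = 7086 km = 7.086×10⁶ m.
r₂ = 35620 km = 3.562×10⁷ m.
Transfer ellipse a_t = (r₁ + r₂)/2 = 2.135×10⁷ m.
At r₁: circular v_c1 = √(μ/r₁) = 7500 m/s; transfer-perigee v_p = √[μ(2/r₁ − 1/a_t)] = 9687 m/s.
At r₂: circular v_c2 = √(μ/r₂) = 3345 m/s; transfer-apogee v_a = √[μ(2/r₂ − 1/a_t)] = 1927 m/s.
Δv₂ = v_c2 − v_a = 1418 m/s.
= 1.418 km/s.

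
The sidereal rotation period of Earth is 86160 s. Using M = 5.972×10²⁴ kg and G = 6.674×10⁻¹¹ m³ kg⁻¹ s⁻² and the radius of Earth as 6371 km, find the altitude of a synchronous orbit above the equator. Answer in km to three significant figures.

μ = GM = 6.674×10⁻¹¹ × 5.972×10²⁴ = 3.986×10¹⁴ m³/s².
A synchronous orbit has period T, so by Kepler's third law a = (μT²/4π²)^(1/3).
μT²/4π² = 3.986×10¹⁴ × (8.616×10⁴)² / 39.48 = 7.495×10²² m³.
a = 4.216×10⁷ m = 42162 km.
Altitude h = a − R = 42162 − 6371 = 35791 km.

h_sync ≈ 35800 km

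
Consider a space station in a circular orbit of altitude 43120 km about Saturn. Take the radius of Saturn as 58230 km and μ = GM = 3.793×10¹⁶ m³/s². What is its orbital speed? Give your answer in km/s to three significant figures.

v ≈ 19.3 km/s

r = 58230 + 43120 = 101350 km = 1.0135×10⁸ m.
For a circular orbit v = √(μ/r) = √(3.793×10¹⁶ / 1.014×10⁸) = √(3.742×10⁸) = 19350 m/s.
That is 19.35 km/s.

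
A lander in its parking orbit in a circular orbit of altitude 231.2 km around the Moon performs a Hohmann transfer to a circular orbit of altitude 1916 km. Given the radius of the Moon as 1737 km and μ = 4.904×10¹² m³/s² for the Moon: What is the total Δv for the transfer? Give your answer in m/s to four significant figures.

Δv_total ≈ 410.1 m/s

r₁ = 1737 + 231.2 = 1968.2 km = 1.9682×10⁶ m.
r₂ = 1737 + 1916 = 3653.0 km = 3.6530×10⁶ m.
Transfer ellipse a_t = (r₁ + r₂)/2 = 2.811×10⁶ m.
At r₁: circular v_c1 = √(μ/r₁) = 1578 m/s; transfer-perilune v_p = √[μ(2/r₁ − 1/a_t)] = 1800 m/s.
Δv₁ = v_p − v_c1 = 221.1 m/s.
At r₂: circular v_c2 = √(μ/r₂) = 1159 m/s; transfer-apolune v_a = √[μ(2/r₂ − 1/a_t)] = 969.6 m/s.
Δv₂ = v_c2 − v_a = 189.1 m/s.
Total Δv = Δv₁ + Δv₂ = 410.1 m/s.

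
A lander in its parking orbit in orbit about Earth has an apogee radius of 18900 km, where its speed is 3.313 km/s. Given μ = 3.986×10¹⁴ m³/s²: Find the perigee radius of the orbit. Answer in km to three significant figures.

perigee radius ≈ 6650 km

r_a = 1.890×10⁷ m.
Specific energy ε = v²/2 − μ/r = -1.560×10⁷ J/kg, so a = −μ/(2ε) = 1.277×10⁷ m.
The apsides satisfy r_p + r_a = 2a, so the perigee radius is 2a − r_a = 6.648×10⁶ m = 6648.1 km.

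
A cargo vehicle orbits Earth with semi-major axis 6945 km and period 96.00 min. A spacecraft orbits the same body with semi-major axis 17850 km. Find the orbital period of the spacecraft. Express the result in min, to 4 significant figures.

Kepler's third law: T² ∝ a³, so T₂ = T₁ (a₂/a₁)^(3/2).
a₂/a₁ = 2.570, (a₂/a₁)^(3/2) = 4.120.
T₂ = 96.00 × 4.120 = 395.6 min.

T₂ ≈ 395.6 min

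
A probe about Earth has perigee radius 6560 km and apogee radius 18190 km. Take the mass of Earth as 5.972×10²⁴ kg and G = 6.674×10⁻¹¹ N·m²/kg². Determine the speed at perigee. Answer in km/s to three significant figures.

v ≈ 9.45 km/s

μ = GM = 6.674×10⁻¹¹ × 5.972×10²⁴ = 3.986×10¹⁴ m³/s².
Semi-major axis a = (r_p + r_a)/2 = 12375 km = 1.238×10⁷ m.
Vis-viva: v² = μ(2/r − 1/a) = 3.986×10¹⁴ × (3.049×10⁻⁷ − 8.081×10⁻⁸) = 8.931×10⁷ m²/s².
v = 9450 m/s = 9.450 km/s.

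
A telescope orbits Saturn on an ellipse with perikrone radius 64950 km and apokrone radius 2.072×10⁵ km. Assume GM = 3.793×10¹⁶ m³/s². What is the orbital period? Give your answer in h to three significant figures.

T ≈ 14.2 h

Semi-major axis a = (r_p + r_a)/2 = (64950 + 2.0720×10⁵)/2 = 1.3608×10⁵ km = 1.361×10⁸ m.
By Kepler's third law T = 2π√(a³/μ) = 2π × 8.150×10³ = 5.121×10⁴ s.
= 14.23 h.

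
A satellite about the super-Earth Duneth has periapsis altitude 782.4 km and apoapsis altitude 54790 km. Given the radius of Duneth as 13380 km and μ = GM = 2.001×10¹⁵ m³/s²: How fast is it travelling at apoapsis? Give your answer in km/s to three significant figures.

r_p = 13380 + 782.4 = 14162 km = 1.4162×10⁷ m.
r_a = 13380 + 54790 = 68170 km = 6.8170×10⁷ m.
Semi-major axis a = (r_p + r_a)/2 = 41166 km = 4.117×10⁷ m.
Vis-viva: v² = μ(2/r − 1/a) = 2.001×10¹⁵ × (2.934×10⁻⁸ − 2.429×10⁻⁸) = 1.010×10⁷ m²/s².
v = 3178 m/s = 3.178 km/s.

v ≈ 3.18 km/s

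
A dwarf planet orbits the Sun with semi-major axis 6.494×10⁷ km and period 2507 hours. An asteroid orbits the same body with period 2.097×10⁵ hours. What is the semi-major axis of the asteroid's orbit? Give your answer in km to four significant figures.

a₂ ≈ 1.242×10⁹ km

Kepler's third law: a³ ∝ T², so a₂ = a₁ (T₂/T₁)^(2/3).
T₂/T₁ = 83.65, (T₂/T₁)^(2/3) = 19.13.
a₂ = 6.494×10⁷ × 19.13 = 1.242×10⁹ km.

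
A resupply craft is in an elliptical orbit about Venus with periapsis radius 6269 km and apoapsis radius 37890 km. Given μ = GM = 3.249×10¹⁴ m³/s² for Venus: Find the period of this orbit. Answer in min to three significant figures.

Semi-major axis a = (r_p + r_a)/2 = (6269.0 + 37890)/2 = 22080 km = 2.208×10⁷ m.
By Kepler's third law T = 2π√(a³/μ) = 2π × 5.756×10³ = 3.617×10⁴ s.
= 602.8 min.

T ≈ 603 min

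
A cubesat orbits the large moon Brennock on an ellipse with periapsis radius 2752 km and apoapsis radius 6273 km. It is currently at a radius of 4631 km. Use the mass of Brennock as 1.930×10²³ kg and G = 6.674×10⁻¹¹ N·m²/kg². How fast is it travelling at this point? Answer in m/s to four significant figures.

μ = GM = 6.674×10⁻¹¹ × 1.930×10²³ = 1.288×10¹³ m³/s².
Semi-major axis a = (r_p + r_a)/2 = 4512.5 km = 4.512×10⁶ m.
Vis-viva: v² = μ(2/r − 1/a) = 1.288×10¹³ × (4.319×10⁻⁷ − 2.216×10⁻⁷) = 2.708×10⁶ m²/s².
v = 1646 m/s.

v ≈ 1646 m/s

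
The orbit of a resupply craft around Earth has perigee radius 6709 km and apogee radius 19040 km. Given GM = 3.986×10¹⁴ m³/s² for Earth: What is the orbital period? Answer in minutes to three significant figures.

T ≈ 242 minutes

Semi-major axis a = (r_p + r_a)/2 = (6709.0 + 19040)/2 = 12874 km = 1.287×10⁷ m.
By Kepler's third law T = 2π√(a³/μ) = 2π × 2.314×10³ = 1.454×10⁴ s.
= 242.3 minutes.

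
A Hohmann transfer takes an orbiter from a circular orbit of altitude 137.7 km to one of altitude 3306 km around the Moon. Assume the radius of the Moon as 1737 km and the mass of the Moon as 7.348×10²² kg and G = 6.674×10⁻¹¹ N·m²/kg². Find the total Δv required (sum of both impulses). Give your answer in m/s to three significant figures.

Δv_total ≈ 596 m/s

μ = GM = 6.674×10⁻¹¹ × 7.348×10²² = 4.904×10¹² m³/s².
r₁ = 1737 + 137.7 = 1874.7 km = 1.8747×10⁶ m.
r₂ = 1737 + 3306 = 5043.0 km = 5.0430×10⁶ m.
Transfer ellipse a_t = (r₁ + r₂)/2 = 3.459×10⁶ m.
At r₁: circular v_c1 = √(μ/r₁) = 1617 m/s; transfer-perilune v_p = √[μ(2/r₁ − 1/a_t)] = 1953 m/s.
Δv₁ = v_p − v_c1 = 335.6 m/s.
At r₂: circular v_c2 = √(μ/r₂) = 986.1 m/s; transfer-apolune v_a = √[μ(2/r₂ − 1/a_t)] = 726.0 m/s.
Δv₂ = v_c2 − v_a = 260.1 m/s.
Total Δv = Δv₁ + Δv₂ = 595.7 m/s.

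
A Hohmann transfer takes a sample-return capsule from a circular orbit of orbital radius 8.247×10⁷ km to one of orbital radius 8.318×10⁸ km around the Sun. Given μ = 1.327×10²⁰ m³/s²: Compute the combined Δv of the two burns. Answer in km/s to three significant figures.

Δv_total ≈ 21.3 km/s

r₁ = 8.247×10⁷ km = 8.247×10¹⁰ m.
r₂ = 8.318×10⁸ km = 8.318×10¹¹ m.
Transfer ellipse a_t = (r₁ + r₂)/2 = 4.571×10¹¹ m.
At r₁: circular v_c1 = √(μ/r₁) = 40110 m/s; transfer-perihelion v_p = √[μ(2/r₁ − 1/a_t)] = 54110 m/s.
Δv₁ = v_p − v_c1 = 14000 m/s.
At r₂: circular v_c2 = √(μ/r₂) = 12630 m/s; transfer-aphelion v_a = √[μ(2/r₂ − 1/a_t)] = 5365 m/s.
Δv₂ = v_c2 − v_a = 7266 m/s.
Total Δv = Δv₁ + Δv₂ = 21260 m/s = 21.26 km/s.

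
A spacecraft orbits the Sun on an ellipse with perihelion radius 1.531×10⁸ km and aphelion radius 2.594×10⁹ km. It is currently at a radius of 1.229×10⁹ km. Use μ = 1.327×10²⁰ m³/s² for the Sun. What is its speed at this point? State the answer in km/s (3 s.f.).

v ≈ 10.9 km/s

Semi-major axis a = (r_p + r_a)/2 = 1.3736×10⁹ km = 1.374×10¹² m.
Vis-viva: v² = μ(2/r − 1/a) = 1.327×10²⁰ × (1.627×10⁻¹² − 7.280×10⁻¹³) = 1.193×10⁸ m²/s².
v = 10920 m/s = 10.92 km/s.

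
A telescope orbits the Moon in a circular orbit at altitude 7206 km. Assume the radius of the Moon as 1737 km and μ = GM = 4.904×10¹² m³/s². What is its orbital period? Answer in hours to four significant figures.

r = 1737 + 7206 = 8943.0 km = 8.9430×10⁶ m.
Kepler's third law: T = 2π√(r³/μ) = 2π√((8.943×10⁶)³ / 4.904×10¹²).
r³/μ = 1.458×10⁸ s², so T = 2π × 1.208×10⁴ = 7.588×10⁴ s.
Converting: 7.588×10⁴ s ÷ 3600 = 21.08 hours.

T ≈ 21.08 hours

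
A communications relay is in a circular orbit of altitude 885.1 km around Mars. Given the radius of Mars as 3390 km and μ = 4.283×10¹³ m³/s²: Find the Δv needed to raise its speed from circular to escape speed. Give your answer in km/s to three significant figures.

r = 3390 + 885.1 = 4275.1 km = 4.2751×10⁶ m.
Circular speed v_c = √(μ/r) = 3165 m/s.
Escape speed v_esc = √(2μ/r) = √2 × v_c = 4476 m/s.
Δv = v_esc − v_c = 1311 m/s = 1.311 km/s.

Δv ≈ 1.31 km/s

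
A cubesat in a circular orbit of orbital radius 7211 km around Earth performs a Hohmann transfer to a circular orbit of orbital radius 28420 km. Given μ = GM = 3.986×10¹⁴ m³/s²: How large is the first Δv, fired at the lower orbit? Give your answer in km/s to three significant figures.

r₁ = 7211 km = 7.211×10⁶ m.
r₂ = 28420 km = 2.842×10⁷ m.
Transfer ellipse a_t = (r₁ + r₂)/2 = 1.782×10⁷ m.
At r₁: circular v_c1 = √(μ/r₁) = 7435 m/s; transfer-perigee v_p = √[μ(2/r₁ − 1/a_t)] = 9390 m/s.
Δv₁ = v_p − v_c1 = 1956 m/s.
= 1.956 km/s.

Δv ≈ 1.96 km/s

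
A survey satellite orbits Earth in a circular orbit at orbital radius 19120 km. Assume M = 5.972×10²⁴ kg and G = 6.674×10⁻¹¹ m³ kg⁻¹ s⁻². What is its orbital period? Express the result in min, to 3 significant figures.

T ≈ 439 min

μ = GM = 6.674×10⁻¹¹ × 5.972×10²⁴ = 3.986×10¹⁴ m³/s².
r = 19120 km = 1.912×10⁷ m.
Kepler's third law: T = 2π√(r³/μ) = 2π√((1.912×10⁷)³ / 3.986×10¹⁴).
r³/μ = 1.754×10⁷ s², so T = 2π × 4.188×10³ = 2.631×10⁴ s.
Converting: 2.631×10⁴ s ÷ 60.00 = 438.5 min.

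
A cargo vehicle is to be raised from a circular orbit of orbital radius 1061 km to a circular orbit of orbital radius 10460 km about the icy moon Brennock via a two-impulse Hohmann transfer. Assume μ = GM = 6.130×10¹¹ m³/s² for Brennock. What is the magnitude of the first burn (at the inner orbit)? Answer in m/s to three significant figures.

Δv ≈ 264 m/s

r₁ = 1061 km = 1.061×10⁶ m.
r₂ = 10460 km = 1.046×10⁷ m.
Transfer ellipse a_t = (r₁ + r₂)/2 = 5.760×10⁶ m.
At r₁: circular v_c1 = √(μ/r₁) = 760.1 m/s; transfer-periapsis v_p = √[μ(2/r₁ − 1/a_t)] = 1024 m/s.
Δv₁ = v_p − v_c1 = 264.2 m/s.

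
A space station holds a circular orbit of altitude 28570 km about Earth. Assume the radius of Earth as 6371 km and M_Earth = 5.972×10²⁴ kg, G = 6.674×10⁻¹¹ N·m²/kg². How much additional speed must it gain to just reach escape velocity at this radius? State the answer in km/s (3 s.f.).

Δv ≈ 1.40 km/s

μ = GM = 6.674×10⁻¹¹ × 5.972×10²⁴ = 3.986×10¹⁴ m³/s².
r = 6371 + 28570 = 34941 km = 3.4941×10⁷ m.
Circular speed v_c = √(μ/r) = 3377 m/s.
Escape speed v_esc = √(2μ/r) = √2 × v_c = 4776 m/s.
Δv = v_esc − v_c = 1399 m/s = 1.399 km/s.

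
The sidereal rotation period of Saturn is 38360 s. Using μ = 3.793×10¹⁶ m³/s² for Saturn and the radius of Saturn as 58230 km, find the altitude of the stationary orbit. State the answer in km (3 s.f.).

A synchronous orbit has period T, so by Kepler's third law a = (μT²/4π²)^(1/3).
μT²/4π² = 3.793×10¹⁶ × (3.836×10⁴)² / 39.48 = 1.414×10²⁴ m³.
a = 1.122×10⁸ m = 1.1223×10⁵ km.
Altitude h = a − R = 1.1223×10⁵ − 58230 = 54005 km.

h_sync ≈ 54000 km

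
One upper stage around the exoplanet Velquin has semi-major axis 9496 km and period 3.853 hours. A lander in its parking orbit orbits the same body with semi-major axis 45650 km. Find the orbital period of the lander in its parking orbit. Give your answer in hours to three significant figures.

Kepler's third law: T² ∝ a³, so T₂ = T₁ (a₂/a₁)^(3/2).
a₂/a₁ = 4.807, (a₂/a₁)^(3/2) = 10.54.
T₂ = 3.853 × 10.54 = 40.61 hours.

T₂ ≈ 40.6 hours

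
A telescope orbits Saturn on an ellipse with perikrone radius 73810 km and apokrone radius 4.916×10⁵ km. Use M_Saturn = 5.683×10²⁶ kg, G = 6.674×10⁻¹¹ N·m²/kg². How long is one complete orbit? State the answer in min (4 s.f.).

T ≈ 2556 min

μ = GM = 6.674×10⁻¹¹ × 5.683×10²⁶ = 3.793×10¹⁶ m³/s².
Semi-major axis a = (r_p + r_a)/2 = (73810 + 4.9160×10⁵)/2 = 2.8270×10⁵ km = 2.827×10⁸ m.
By Kepler's third law T = 2π√(a³/μ) = 2π × 2.441×10⁴ = 1.534×10⁵ s.
= 2556 min.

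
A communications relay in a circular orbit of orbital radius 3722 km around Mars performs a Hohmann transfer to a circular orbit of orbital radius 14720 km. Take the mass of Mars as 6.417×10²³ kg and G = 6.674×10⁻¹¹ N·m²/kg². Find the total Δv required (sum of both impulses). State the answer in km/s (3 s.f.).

μ = GM = 6.674×10⁻¹¹ × 6.417×10²³ = 4.283×10¹³ m³/s².
r₁ = 3722 km = 3.722×10⁶ m.
r₂ = 14720 km = 1.472×10⁷ m.
Transfer ellipse a_t = (r₁ + r₂)/2 = 9.221×10⁶ m.
At r₁: circular v_c1 = √(μ/r₁) = 3392 m/s; transfer-periapsis v_p = √[μ(2/r₁ − 1/a_t)] = 4286 m/s.
Δv₁ = v_p − v_c1 = 893.7 m/s.
At r₂: circular v_c2 = √(μ/r₂) = 1706 m/s; transfer-apoapsis v_a = √[μ(2/r₂ − 1/a_t)] = 1084 m/s.
Δv₂ = v_c2 − v_a = 622.0 m/s.
Total Δv = Δv₁ + Δv₂ = 1516 m/s = 1.516 km/s.

Δv_total ≈ 1.52 km/s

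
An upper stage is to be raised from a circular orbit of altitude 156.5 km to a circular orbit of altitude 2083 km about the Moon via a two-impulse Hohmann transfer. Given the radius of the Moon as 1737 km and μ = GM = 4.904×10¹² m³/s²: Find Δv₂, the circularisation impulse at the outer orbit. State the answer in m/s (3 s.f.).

Δv ≈ 211 m/s

r₁ = 1737 + 156.5 = 1893.5 km = 1.8935×10⁶ m.
r₂ = 1737 + 2083 = 3820.0 km = 3.8200×10⁶ m.
Transfer ellipse a_t = (r₁ + r₂)/2 = 2.857×10⁶ m.
At r₁: circular v_c1 = √(μ/r₁) = 1609 m/s; transfer-perilune v_p = √[μ(2/r₁ − 1/a_t)] = 1861 m/s.
At r₂: circular v_c2 = √(μ/r₂) = 1133 m/s; transfer-apolune v_a = √[μ(2/r₂ − 1/a_t)] = 922.4 m/s.
Δv₂ = v_c2 − v_a = 210.6 m/s.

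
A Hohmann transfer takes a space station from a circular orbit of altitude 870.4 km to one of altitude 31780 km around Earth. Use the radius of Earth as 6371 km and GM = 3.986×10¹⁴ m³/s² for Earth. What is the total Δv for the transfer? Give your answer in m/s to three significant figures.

r₁ = 6371 + 870.4 = 7241.4 km = 7.2414×10⁶ m.
r₂ = 6371 + 31780 = 38151 km = 3.8151×10⁷ m.
Transfer ellipse a_t = (r₁ + r₂)/2 = 2.270×10⁷ m.
At r₁: circular v_c1 = √(μ/r₁) = 7419 m/s; transfer-perigee v_p = √[μ(2/r₁ − 1/a_t)] = 9619 m/s.
Δv₁ = v_p − v_c1 = 2200 m/s.
At r₂: circular v_c2 = √(μ/r₂) = 3232 m/s; transfer-apogee v_a = √[μ(2/r₂ − 1/a_t)] = 1826 m/s.
Δv₂ = v_c2 − v_a = 1407 m/s.
Total Δv = Δv₁ + Δv₂ = 3606 m/s.

Δv_total ≈ 3610 m/s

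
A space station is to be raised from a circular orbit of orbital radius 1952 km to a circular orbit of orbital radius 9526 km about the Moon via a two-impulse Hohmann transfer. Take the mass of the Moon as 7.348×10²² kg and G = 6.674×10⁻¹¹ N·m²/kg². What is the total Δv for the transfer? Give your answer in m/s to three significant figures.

Δv_total ≈ 756 m/s

μ = GM = 6.674×10⁻¹¹ × 7.348×10²² = 4.904×10¹² m³/s².
r₁ = 1952 km = 1.952×10⁶ m.
r₂ = 9526 km = 9.526×10⁶ m.
Transfer ellipse a_t = (r₁ + r₂)/2 = 5.739×10⁶ m.
At r₁: circular v_c1 = √(μ/r₁) = 1585 m/s; transfer-perilune v_p = √[μ(2/r₁ − 1/a_t)] = 2042 m/s.
Δv₁ = v_p − v_c1 = 457.1 m/s.
At r₂: circular v_c2 = √(μ/r₂) = 717.5 m/s; transfer-apolune v_a = √[μ(2/r₂ − 1/a_t)] = 418.5 m/s.
Δv₂ = v_c2 − v_a = 299.1 m/s.
Total Δv = Δv₁ + Δv₂ = 756.1 m/s.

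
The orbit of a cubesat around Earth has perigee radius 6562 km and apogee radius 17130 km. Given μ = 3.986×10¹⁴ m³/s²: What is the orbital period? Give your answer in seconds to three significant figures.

T ≈ 12800 seconds

Semi-major axis a = (r_p + r_a)/2 = (6562.0 + 17130)/2 = 11846 km = 1.185×10⁷ m.
By Kepler's third law T = 2π√(a³/μ) = 2π × 2.042×10³ = 1.283×10⁴ s.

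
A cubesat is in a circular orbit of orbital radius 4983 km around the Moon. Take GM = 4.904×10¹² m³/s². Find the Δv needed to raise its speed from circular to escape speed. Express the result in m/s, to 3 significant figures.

r = 4983 km = 4.983×10⁶ m.
Circular speed v_c = √(μ/r) = 992.0 m/s.
Escape speed v_esc = √(2μ/r) = √2 × v_c = 1403 m/s.
Δv = v_esc − v_c = 410.9 m/s.

Δv ≈ 411 m/s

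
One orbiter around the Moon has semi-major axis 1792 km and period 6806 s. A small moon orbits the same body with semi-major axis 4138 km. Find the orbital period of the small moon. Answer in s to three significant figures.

T₂ ≈ 23900 s

Kepler's third law: T² ∝ a³, so T₂ = T₁ (a₂/a₁)^(3/2).
a₂/a₁ = 2.309, (a₂/a₁)^(3/2) = 3.509.
T₂ = 6806 × 3.509 = 23880 s.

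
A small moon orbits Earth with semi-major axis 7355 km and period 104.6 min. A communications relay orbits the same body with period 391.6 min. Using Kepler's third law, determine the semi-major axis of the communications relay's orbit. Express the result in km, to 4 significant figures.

Kepler's third law: a³ ∝ T², so a₂ = a₁ (T₂/T₁)^(2/3).
T₂/T₁ = 3.744, (T₂/T₁)^(2/3) = 2.411.
a₂ = 7355 × 2.411 = 17730 km.

a₂ ≈ 17730 km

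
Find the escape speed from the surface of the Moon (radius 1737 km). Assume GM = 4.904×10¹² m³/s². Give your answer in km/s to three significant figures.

r = R = 1.737×10⁶ m.
Escape speed v_esc = √(2μ/r) = √(2 × 4.904×10¹² / 1.737×10⁶) = √(5.647×10⁶) = 2376 m/s.
= 2.376 km/s.

v_esc ≈ 2.38 km/s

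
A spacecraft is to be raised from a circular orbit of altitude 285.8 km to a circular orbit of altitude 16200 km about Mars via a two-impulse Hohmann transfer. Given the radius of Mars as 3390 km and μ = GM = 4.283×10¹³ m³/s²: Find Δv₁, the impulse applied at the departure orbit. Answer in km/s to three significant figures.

r₁ = 3390 + 285.8 = 3675.8 km = 3.6758×10⁶ m.
r₂ = 3390 + 16200 = 19590 km = 1.9590×10⁷ m.
Transfer ellipse a_t = (r₁ + r₂)/2 = 1.163×10⁷ m.
At r₁: circular v_c1 = √(μ/r₁) = 3413 m/s; transfer-periapsis v_p = √[μ(2/r₁ − 1/a_t)] = 4430 m/s.
Δv₁ = v_p − v_c1 = 1016 m/s.
= 1.016 km/s.

Δv ≈ 1.02 km/s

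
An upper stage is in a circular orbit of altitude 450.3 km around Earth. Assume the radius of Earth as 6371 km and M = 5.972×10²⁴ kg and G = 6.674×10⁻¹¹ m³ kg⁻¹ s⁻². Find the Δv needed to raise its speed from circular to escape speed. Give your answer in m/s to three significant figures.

Δv ≈ 3170 m/s

μ = GM = 6.674×10⁻¹¹ × 5.972×10²⁴ = 3.986×10¹⁴ m³/s².
r = 6371 + 450.3 = 6821.3 km = 6.8213×10⁶ m.
Circular speed v_c = √(μ/r) = 7644 m/s.
Escape speed v_esc = √(2μ/r) = √2 × v_c = 10810 m/s.
Δv = v_esc − v_c = 3166 m/s.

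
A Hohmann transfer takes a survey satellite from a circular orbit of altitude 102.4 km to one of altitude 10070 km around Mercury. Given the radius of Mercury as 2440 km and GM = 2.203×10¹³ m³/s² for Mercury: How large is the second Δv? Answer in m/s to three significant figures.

Δv ≈ 556 m/s

r₁ = 2440 + 102.4 = 2542.4 km = 2.5424×10⁶ m.
r₂ = 2440 + 10070 = 12510 km = 1.2510×10⁷ m.
Transfer ellipse a_t = (r₁ + r₂)/2 = 7.526×10⁶ m.
At r₁: circular v_c1 = √(μ/r₁) = 2944 m/s; transfer-periherm v_p = √[μ(2/r₁ − 1/a_t)] = 3795 m/s.
At r₂: circular v_c2 = √(μ/r₂) = 1327 m/s; transfer-apoherm v_a = √[μ(2/r₂ − 1/a_t)] = 771.3 m/s.
Δv₂ = v_c2 − v_a = 555.7 m/s.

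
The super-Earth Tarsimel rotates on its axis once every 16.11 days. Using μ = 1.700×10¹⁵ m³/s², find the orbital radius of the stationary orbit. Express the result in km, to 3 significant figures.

T = 16.11 days = 1.392×10⁶ s.
A synchronous orbit has period T, so by Kepler's third law a = (μT²/4π²)^(1/3).
μT²/4π² = 1.700×10¹⁵ × (1.392×10⁶)² / 39.48 = 8.343×10²⁵ m³.
a = 4.370×10⁸ m = 4.3695×10⁵ km.

r_sync ≈ 4.37×10⁵ km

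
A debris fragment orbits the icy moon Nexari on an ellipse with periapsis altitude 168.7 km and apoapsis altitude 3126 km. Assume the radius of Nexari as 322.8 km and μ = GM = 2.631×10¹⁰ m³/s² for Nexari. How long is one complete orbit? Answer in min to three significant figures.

T ≈ 1790 min

r_p = 322.8 + 168.7 = 491.50 km = 4.9150×10⁵ m.
r_a = 322.8 + 3126 = 3448.8 km = 3.4488×10⁶ m.
Semi-major axis a = (r_p + r_a)/2 = (491.50 + 3448.8)/2 = 1970.2 km = 1.970×10⁶ m.
By Kepler's third law T = 2π√(a³/μ) = 2π × 1.705×10⁴ = 1.071×10⁵ s.
= 1785 min.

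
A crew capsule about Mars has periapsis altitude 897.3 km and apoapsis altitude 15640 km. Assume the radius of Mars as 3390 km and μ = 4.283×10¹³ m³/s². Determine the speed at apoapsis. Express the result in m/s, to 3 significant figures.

r_p = 3390 + 897.3 = 4287.3 km = 4.2873×10⁶ m.
r_a = 3390 + 15640 = 19030 km = 1.9030×10⁷ m.
Semi-major axis a = (r_p + r_a)/2 = 11659 km = 1.166×10⁷ m.
Vis-viva: v² = μ(2/r − 1/a) = 4.283×10¹³ × (1.051×10⁻⁷ − 8.577×10⁻⁸) = 8.276×10⁵ m²/s².
v = 909.8 m/s.

v ≈ 910 m/s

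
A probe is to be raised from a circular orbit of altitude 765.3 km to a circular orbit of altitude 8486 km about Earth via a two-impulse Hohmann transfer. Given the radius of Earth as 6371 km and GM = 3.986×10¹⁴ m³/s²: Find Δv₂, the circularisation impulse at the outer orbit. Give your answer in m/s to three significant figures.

r₁ = 6371 + 765.3 = 7136.3 km = 7.1363×10⁶ m.
r₂ = 6371 + 8486 = 14857 km = 1.4857×10⁷ m.
Transfer ellipse a_t = (r₁ + r₂)/2 = 1.100×10⁷ m.
At r₁: circular v_c1 = √(μ/r₁) = 7474 m/s; transfer-perigee v_p = √[μ(2/r₁ − 1/a_t)] = 8687 m/s.
At r₂: circular v_c2 = √(μ/r₂) = 5180 m/s; transfer-apogee v_a = √[μ(2/r₂ − 1/a_t)] = 4173 m/s.
Δv₂ = v_c2 − v_a = 1007 m/s.

Δv ≈ 1010 m/s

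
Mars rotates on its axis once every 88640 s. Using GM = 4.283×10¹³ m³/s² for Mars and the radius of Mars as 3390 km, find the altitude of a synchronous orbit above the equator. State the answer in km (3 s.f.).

A synchronous orbit has period T, so by Kepler's third law a = (μT²/4π²)^(1/3).
μT²/4π² = 4.283×10¹³ × (8.864×10⁴)² / 39.48 = 8.524×10²¹ m³.
a = 2.043×10⁷ m = 20428 km.
Altitude h = a − R = 20428 − 3390 = 17038 km.

h_sync ≈ 17000 km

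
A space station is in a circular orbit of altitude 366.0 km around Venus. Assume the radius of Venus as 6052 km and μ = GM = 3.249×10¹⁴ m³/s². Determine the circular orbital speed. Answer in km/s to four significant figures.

v ≈ 7.115 km/s

r = 6052 + 366.0 = 6418.0 km = 6.4180×10⁶ m.
For a circular orbit v = √(μ/r) = √(3.249×10¹⁴ / 6.418×10⁶) = √(5.062×10⁷) = 7115 m/s.
That is 7.115 km/s.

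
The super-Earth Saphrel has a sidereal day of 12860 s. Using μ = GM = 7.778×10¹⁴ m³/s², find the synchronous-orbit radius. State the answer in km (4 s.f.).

A synchronous orbit has period T, so by Kepler's third law a = (μT²/4π²)^(1/3).
μT²/4π² = 7.778×10¹⁴ × (1.286×10⁴)² / 39.48 = 3.258×10²¹ m³.
a = 1.483×10⁷ m = 14825 km.

r_sync ≈ 14830 km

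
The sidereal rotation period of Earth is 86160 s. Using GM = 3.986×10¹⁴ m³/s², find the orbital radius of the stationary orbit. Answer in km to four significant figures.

A synchronous orbit has period T, so by Kepler's third law a = (μT²/4π²)^(1/3).
μT²/4π² = 3.986×10¹⁴ × (8.616×10⁴)² / 39.48 = 7.495×10²² m³.
a = 4.216×10⁷ m = 42163 km.

r_sync ≈ 42160 km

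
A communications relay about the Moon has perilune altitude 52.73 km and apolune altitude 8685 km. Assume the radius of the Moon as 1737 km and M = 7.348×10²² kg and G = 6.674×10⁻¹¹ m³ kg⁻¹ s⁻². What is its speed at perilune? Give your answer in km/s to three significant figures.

v ≈ 2.16 km/s

μ = GM = 6.674×10⁻¹¹ × 7.348×10²² = 4.904×10¹² m³/s².
r_p = 1737 + 52.73 = 1789.7 km = 1.7897×10⁶ m.
r_a = 1737 + 8685 = 10422 km = 1.0422×10⁷ m.
Semi-major axis a = (r_p + r_a)/2 = 6105.9 km = 6.106×10⁶ m.
Vis-viva: v² = μ(2/r − 1/a) = 4.904×10¹² × (1.117×10⁻⁶ − 1.638×10⁻⁷) = 4.677×10⁶ m²/s².
v = 2163 m/s = 2.163 km/s.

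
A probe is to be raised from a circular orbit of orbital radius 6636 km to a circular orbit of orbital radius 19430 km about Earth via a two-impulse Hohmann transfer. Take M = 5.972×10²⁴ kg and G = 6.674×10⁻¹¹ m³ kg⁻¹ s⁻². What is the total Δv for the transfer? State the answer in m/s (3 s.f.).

μ = GM = 6.674×10⁻¹¹ × 5.972×10²⁴ = 3.986×10¹⁴ m³/s².
r₁ = 6636 km = 6.636×10⁶ m.
r₂ = 19430 km = 1.943×10⁷ m.
Transfer ellipse a_t = (r₁ + r₂)/2 = 1.303×10⁷ m.
At r₁: circular v_c1 = √(μ/r₁) = 7750 m/s; transfer-perigee v_p = √[μ(2/r₁ − 1/a_t)] = 9463 m/s.
Δv₁ = v_p − v_c1 = 1713 m/s.
At r₂: circular v_c2 = √(μ/r₂) = 4529 m/s; transfer-apogee v_a = √[μ(2/r₂ − 1/a_t)] = 3232 m/s.
Δv₂ = v_c2 − v_a = 1297 m/s.
Total Δv = Δv₁ + Δv₂ = 3010 m/s.

Δv_total ≈ 3010 m/s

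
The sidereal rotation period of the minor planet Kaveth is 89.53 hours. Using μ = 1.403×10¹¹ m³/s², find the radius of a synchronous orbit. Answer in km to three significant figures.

T = 89.53 hours = 3.223×10⁵ s.
A synchronous orbit has period T, so by Kepler's third law a = (μT²/4π²)^(1/3).
μT²/4π² = 1.403×10¹¹ × (3.223×10⁵)² / 39.48 = 3.692×10²⁰ m³.
a = 7.174×10⁶ m = 7173.8 km.

r_sync ≈ 7170 km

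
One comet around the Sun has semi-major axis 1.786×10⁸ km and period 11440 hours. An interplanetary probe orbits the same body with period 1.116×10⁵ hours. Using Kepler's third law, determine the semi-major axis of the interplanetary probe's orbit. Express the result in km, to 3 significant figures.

Kepler's third law: a³ ∝ T², so a₂ = a₁ (T₂/T₁)^(2/3).
T₂/T₁ = 9.755, (T₂/T₁)^(2/3) = 4.566.
a₂ = 1.786×10⁸ × 4.566 = 8.154×10⁸ km.

a₂ ≈ 8.15×10⁸ km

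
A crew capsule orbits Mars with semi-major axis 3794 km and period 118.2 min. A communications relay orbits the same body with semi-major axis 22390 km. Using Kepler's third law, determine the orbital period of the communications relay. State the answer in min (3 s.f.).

Kepler's third law: T² ∝ a³, so T₂ = T₁ (a₂/a₁)^(3/2).
a₂/a₁ = 5.901, (a₂/a₁)^(3/2) = 14.34.
T₂ = 118.2 × 14.34 = 1695 min.

T₂ ≈ 1690 min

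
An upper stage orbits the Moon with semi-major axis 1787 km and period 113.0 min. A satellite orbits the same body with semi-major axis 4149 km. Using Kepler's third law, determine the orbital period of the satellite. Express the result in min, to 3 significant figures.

T₂ ≈ 400 min

Kepler's third law: T² ∝ a³, so T₂ = T₁ (a₂/a₁)^(3/2).
a₂/a₁ = 2.322, (a₂/a₁)^(3/2) = 3.538.
T₂ = 113.0 × 3.538 = 399.8 min.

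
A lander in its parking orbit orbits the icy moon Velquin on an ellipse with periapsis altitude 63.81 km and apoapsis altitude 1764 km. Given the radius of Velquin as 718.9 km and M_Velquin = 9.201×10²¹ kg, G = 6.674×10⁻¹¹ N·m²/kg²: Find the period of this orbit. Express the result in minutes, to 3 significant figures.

μ = GM = 6.674×10⁻¹¹ × 9.201×10²¹ = 6.141×10¹¹ m³/s².
r_p = 718.9 + 63.81 = 782.71 km = 7.8271×10⁵ m.
r_a = 718.9 + 1764 = 2482.9 km = 2.4829×10⁶ m.
Semi-major axis a = (r_p + r_a)/2 = (782.71 + 2482.9)/2 = 1632.8 km = 1.633×10⁶ m.
By Kepler's third law T = 2π√(a³/μ) = 2π × 2.663×10³ = 1.673×10⁴ s.
= 278.8 minutes.

T ≈ 279 minutes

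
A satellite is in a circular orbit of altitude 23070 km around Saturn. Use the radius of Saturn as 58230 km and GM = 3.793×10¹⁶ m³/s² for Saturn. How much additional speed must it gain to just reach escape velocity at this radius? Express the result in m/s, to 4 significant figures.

Δv ≈ 8947 m/s

r = 58230 + 23070 = 81300 km = 8.1300×10⁷ m.
Circular speed v_c = √(μ/r) = 21600 m/s.
Escape speed v_esc = √(2μ/r) = √2 × v_c = 30550 m/s.
Δv = v_esc − v_c = 8947 m/s.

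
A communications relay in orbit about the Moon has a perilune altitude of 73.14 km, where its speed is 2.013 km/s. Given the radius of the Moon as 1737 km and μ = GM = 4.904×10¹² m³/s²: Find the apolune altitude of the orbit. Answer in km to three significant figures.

apolune altitude ≈ 3630 km

r_p = 1737 + 73.14 = 1810.1 km = 1.810×10⁶ m.
Specific energy ε = v²/2 − μ/r = -6.831×10⁵ J/kg, so a = −μ/(2ε) = 3.590×10⁶ m.
The apsides satisfy r_p + r_a = 2a, so the apolune radius is 2a − r_p = 5.369×10⁶ m = 5368.9 km.
Apolune altitude = 5368.9 − 1737 = 3631.9 km.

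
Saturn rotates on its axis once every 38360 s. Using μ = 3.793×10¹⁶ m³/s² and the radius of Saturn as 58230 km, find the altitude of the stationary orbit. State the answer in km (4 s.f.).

h_sync ≈ 54000 km

A synchronous orbit has period T, so by Kepler's third law a = (μT²/4π²)^(1/3).
μT²/4π² = 3.793×10¹⁶ × (3.836×10⁴)² / 39.48 = 1.414×10²⁴ m³.
a = 1.122×10⁸ m = 1.1223×10⁵ km.
Altitude h = a − R = 1.1223×10⁵ − 58230 = 54005 km.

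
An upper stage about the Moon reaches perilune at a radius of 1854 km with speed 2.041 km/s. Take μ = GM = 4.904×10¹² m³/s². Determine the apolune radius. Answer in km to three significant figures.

r_p = 1.854×10⁶ m.
Specific energy ε = v²/2 − μ/r = -5.623×10⁵ J/kg, so a = −μ/(2ε) = 4.361×10⁶ m.
The apsides satisfy r_p + r_a = 2a, so the apolune radius is 2a − r_p = 6.868×10⁶ m = 6868.1 km.

apolune radius ≈ 6870 km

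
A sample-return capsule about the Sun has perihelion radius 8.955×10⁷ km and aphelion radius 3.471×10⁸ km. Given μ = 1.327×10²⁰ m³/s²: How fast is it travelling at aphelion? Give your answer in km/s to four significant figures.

Semi-major axis a = (r_p + r_a)/2 = 2.1832×10⁸ km = 2.183×10¹¹ m.
Vis-viva: v² = μ(2/r − 1/a) = 1.327×10²⁰ × (5.762×10⁻¹² − 4.580×10⁻¹²) = 1.568×10⁸ m²/s².
v = 12520 m/s = 12.52 km/s.

v ≈ 12.52 km/s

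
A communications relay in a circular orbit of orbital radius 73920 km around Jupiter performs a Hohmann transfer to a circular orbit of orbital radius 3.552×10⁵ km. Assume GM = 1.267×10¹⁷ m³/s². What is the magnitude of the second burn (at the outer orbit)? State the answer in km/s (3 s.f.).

r₁ = 73920 km = 7.392×10⁷ m.
r₂ = 3.552×10⁵ km = 3.552×10⁸ m.
Transfer ellipse a_t = (r₁ + r₂)/2 = 2.146×10⁸ m.
At r₁: circular v_c1 = √(μ/r₁) = 41400 m/s; transfer-perijove v_p = √[μ(2/r₁ − 1/a_t)] = 53270 m/s.
At r₂: circular v_c2 = √(μ/r₂) = 18890 m/s; transfer-apojove v_a = √[μ(2/r₂ − 1/a_t)] = 11090 m/s.
Δv₂ = v_c2 − v_a = 7801 m/s.
= 7.801 km/s.

Δv ≈ 7.80 km/s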